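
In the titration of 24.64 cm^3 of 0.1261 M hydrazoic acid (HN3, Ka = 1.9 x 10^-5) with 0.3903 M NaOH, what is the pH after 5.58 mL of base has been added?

Initial n(HN3) = 0.1261 x 0.02464 = 0.003107 mol.
n(NaOH) added = 0.3903 x 0.005580 = 0.002178 mol, converting that many moles of HN3 to N3-.
Remaining n(HN3) = 0.0009292 mol; n(N3-) = 0.002178 mol.
By Henderson-Hasselbalch, pH = pKa + log([A^-]/[HA]) = 4.72 + log(0.002178/0.0009292) = 4.72 + (+0.37) = 5.09.

5.09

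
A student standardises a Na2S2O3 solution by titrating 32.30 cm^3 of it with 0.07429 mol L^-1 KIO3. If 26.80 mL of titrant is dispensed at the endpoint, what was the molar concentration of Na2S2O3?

n(KIO3) = 0.07429 x 0.02680 = 0.001991 mol.
From the balanced equation, 1 mol KIO3 reacts with 6 mol Na2S2O3, so n(Na2S2O3) = 0.001991 x 6/1 = 0.01195 mol.
[Na2S2O3] = 0.01195 / 0.03230 L = 0.370 M.

0.370 M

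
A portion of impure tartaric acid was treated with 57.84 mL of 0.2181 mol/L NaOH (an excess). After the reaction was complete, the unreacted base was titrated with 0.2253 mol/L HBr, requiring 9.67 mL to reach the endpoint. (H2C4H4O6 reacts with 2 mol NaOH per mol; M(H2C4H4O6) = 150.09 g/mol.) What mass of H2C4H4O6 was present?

Total n(NaOH) added = 0.2181 x 0.05784 = 0.01261 mol.
n(HBr) used = 0.2253 x 0.009670 = 0.002179 mol, which equals the excess n(NaOH).
So n(NaOH) consumed by the sample = 0.01261 - 0.002179 = 0.01044 mol.
n(H2C4H4O6) = 0.01044 / 2 = 0.005218 mol.
mass = 0.005218 mol x 150.09 g/mol = 0.783 g.

0.783 g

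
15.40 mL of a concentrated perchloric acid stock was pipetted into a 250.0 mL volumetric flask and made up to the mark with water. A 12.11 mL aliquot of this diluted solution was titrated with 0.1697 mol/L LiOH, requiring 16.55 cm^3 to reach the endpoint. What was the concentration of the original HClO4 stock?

3.76 M

n(LiOH) = 0.1697 x 0.01655 = 0.002809 mol.
n(HClO4) in the aliquot = 0.002809 mol.
[diluted HClO4] = 0.002809 / 0.01211 = 0.2319 M.
Dilution factor = 250.0/15.40 = 16.23, so [stock] = 0.2319 x 16.23 = 3.76 M.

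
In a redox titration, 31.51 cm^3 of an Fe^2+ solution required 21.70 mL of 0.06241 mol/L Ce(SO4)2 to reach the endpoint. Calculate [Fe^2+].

0.0430 M

n(Ce(SO4)2) = 0.06241 x 0.02170 = 0.001354 mol.
From the balanced equation, 1 mol Ce(SO4)2 reacts with 1 mol Fe^2+, so n(Fe^2+) = 0.001354 x 1/1 = 0.001354 mol.
[Fe^2+] = 0.001354 / 0.03151 L = 0.0430 M.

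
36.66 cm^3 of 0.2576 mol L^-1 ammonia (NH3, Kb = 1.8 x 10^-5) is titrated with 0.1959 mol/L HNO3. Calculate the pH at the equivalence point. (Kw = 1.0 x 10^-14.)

5.10

n(NH3) = 0.2576 x 0.03666 = 0.009444 mol; V(HNO3) at equivalence = 0.009444/0.1959 = 0.04821 L.
At equivalence the base is fully converted to NH4+; total volume = 0.08487 L, so [NH4+] = 0.009444/0.08487 = 0.1113 M.
Ka(NH4+) = Kw/Kb = 1.0e-14 / 1.8 x 10^-5 = 5.56e-10.
[H^+] = sqrt(Ka x [NH4+]) = sqrt(5.56e-10 x 0.1113) = 7.86e-6 M.
pH = -log(7.86e-6) = 5.10.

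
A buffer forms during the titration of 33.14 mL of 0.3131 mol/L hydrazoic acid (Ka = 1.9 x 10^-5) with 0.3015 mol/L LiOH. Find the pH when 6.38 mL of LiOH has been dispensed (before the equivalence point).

Initial n(HN3) = 0.3131 x 0.03314 = 0.01038 mol.
n(LiOH) added = 0.3015 x 0.006380 = 0.001924 mol, converting that many moles of HN3 to N3-.
Remaining n(HN3) = 0.008453 mol; n(N3-) = 0.001924 mol.
By Henderson-Hasselbalch, pH = pKa + log([A^-]/[HA]) = 4.72 + log(0.001924/0.008453) = 4.72 + (-0.64) = 4.08.

4.08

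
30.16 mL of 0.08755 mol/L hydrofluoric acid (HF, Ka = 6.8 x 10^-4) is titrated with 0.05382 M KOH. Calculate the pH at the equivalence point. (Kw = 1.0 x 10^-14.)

7.85

n(HF) = 0.08755 x 0.03016 = 0.002641 mol; V(KOH) at equivalence = 0.002641/0.05382 = 0.04906 L.
At equivalence all the acid is converted to F-; total volume = 0.03016 + 0.04906 = 0.07922 L, so [F-] = 0.002641/0.07922 = 0.03333 M.
Kb = Kw/Ka = 1.0e-14 / 6.8 x 10^-4 = 1.47e-11.
[OH^-] = sqrt(Kb x [F-]) = sqrt(1.47e-11 x 0.03333) = 7.00e-7 M.
pOH = 6.15, so pH = 14.00 - 6.15 = 7.85.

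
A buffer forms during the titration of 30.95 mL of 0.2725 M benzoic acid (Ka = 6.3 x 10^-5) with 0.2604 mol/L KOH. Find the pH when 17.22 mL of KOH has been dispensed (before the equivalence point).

Initial n(C6H5COOH) = 0.2725 x 0.03095 = 0.008434 mol.
n(KOH) added = 0.2604 x 0.01722 = 0.004484 mol, converting that many moles of C6H5COOH to C6H5COO-.
Remaining n(C6H5COOH) = 0.003950 mol; n(C6H5COO-) = 0.004484 mol.
By Henderson-Hasselbalch, pH = pKa + log([A^-]/[HA]) = 4.20 + log(0.004484/0.003950) = 4.20 + (+0.06) = 4.26.

4.26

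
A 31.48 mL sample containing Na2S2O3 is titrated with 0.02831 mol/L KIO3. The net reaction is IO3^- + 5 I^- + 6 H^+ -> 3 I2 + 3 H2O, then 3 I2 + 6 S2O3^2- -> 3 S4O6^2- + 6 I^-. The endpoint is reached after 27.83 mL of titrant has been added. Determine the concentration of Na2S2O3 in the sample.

0.150 M

n(KIO3) = 0.02831 x 0.02783 = 0.0007879 mol.
From the balanced equation, 1 mol KIO3 reacts with 6 mol Na2S2O3, so n(Na2S2O3) = 0.0007879 x 6/1 = 0.004727 mol.
[Na2S2O3] = 0.004727 / 0.03148 L = 0.150 M.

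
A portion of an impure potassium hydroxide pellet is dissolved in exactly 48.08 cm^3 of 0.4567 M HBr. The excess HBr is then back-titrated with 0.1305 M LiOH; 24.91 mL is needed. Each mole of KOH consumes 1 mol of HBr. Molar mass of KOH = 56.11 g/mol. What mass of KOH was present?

1.05 g

Total n(HBr) added = 0.4567 x 0.04808 = 0.02196 mol.
n(LiOH) used = 0.1305 x 0.02491 = 0.003251 mol, which equals the excess n(HBr).
So n(HBr) consumed by the sample = 0.02196 - 0.003251 = 0.01871 mol.
n(KOH) = 0.01871 / 1 = 0.01871 mol.
mass = 0.01871 mol x 56.11 g/mol = 1.05 g.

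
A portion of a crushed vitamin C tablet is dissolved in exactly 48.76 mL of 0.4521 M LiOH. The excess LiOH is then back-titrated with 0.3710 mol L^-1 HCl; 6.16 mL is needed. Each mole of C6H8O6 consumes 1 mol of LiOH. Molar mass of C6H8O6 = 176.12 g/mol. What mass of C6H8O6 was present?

Total n(LiOH) added = 0.4521 x 0.04876 = 0.02204 mol.
n(HCl) used = 0.3710 x 0.006160 = 0.002285 mol, which equals the excess n(LiOH).
So n(LiOH) consumed by the sample = 0.02204 - 0.002285 = 0.01976 mol.
n(C6H8O6) = 0.01976 / 1 = 0.01976 mol.
mass = 0.01976 mol x 176.12 g/mol = 3.48 g.

3.48 g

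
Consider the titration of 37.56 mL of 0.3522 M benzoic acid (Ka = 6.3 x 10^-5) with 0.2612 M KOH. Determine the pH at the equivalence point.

n(C6H5COOH) = 0.3522 x 0.03756 = 0.01323 mol; V(KOH) at equivalence = 0.01323/0.2612 = 0.05065 L.
At equivalence all the acid is converted to C6H5COO-; total volume = 0.03756 + 0.05065 = 0.08821 L, so [C6H5COO-] = 0.01323/0.08821 = 0.1500 M.
Kb = Kw/Ka = 1.0e-14 / 6.3 x 10^-5 = 1.59e-10.
[OH^-] = sqrt(Kb x [C6H5COO-]) = sqrt(1.59e-10 x 0.1500) = 4.88e-6 M.
pOH = 5.31, so pH = 14.00 - 5.31 = 8.69.

8.69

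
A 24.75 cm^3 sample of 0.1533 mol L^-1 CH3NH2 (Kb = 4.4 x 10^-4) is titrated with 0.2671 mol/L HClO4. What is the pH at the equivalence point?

5.83

n(CH3NH2) = 0.1533 x 0.02475 = 0.003794 mol; V(HClO4) at equivalence = 0.003794/0.2671 = 0.01421 L.
At equivalence the base is fully converted to CH3NH3+; total volume = 0.03896 L, so [CH3NH3+] = 0.003794/0.03896 = 0.09740 M.
Ka(CH3NH3+) = Kw/Kb = 1.0e-14 / 4.4 x 10^-4 = 2.27e-11.
[H^+] = sqrt(Ka x [CH3NH3+]) = sqrt(2.27e-11 x 0.09740) = 1.49e-6 M.
pH = -log(1.49e-6) = 5.83.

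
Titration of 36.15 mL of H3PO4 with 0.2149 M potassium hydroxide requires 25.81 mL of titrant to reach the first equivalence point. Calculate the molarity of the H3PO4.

n(KOH) = 0.2149 x 0.02581 = 0.005547 mol.
At the first equivalence point, 1 mol OH^- react per mol H3PO4, so n(H3PO4) = 0.005547 / 1 = 0.005547 mol.
[H3PO4] = 0.005547 / 0.03615 L = 0.153 M.

0.153 M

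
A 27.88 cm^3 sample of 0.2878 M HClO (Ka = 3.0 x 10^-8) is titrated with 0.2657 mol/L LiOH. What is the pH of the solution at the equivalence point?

n(HClO) = 0.2878 x 0.02788 = 0.008024 mol; V(LiOH) at equivalence = 0.008024/0.2657 = 0.03020 L.
At equivalence all the acid is converted to ClO-; total volume = 0.02788 + 0.03020 = 0.05808 L, so [ClO-] = 0.008024/0.05808 = 0.1382 M.
Kb = Kw/Ka = 1.0e-14 / 3.0 x 10^-8 = 3.33e-7.
[OH^-] = sqrt(Kb x [ClO-]) = sqrt(3.33e-7 x 0.1382) = 0.000215 M.
pOH = 3.67, so pH = 14.00 - 3.67 = 10.33.

10.33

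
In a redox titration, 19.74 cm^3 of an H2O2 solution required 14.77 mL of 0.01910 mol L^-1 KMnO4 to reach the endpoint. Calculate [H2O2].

n(KMnO4) = 0.01910 x 0.01477 = 0.0002821 mol.
From the balanced equation, 2 mol KMnO4 reacts with 5 mol H2O2, so n(H2O2) = 0.0002821 x 5/2 = 0.0007053 mol.
[H2O2] = 0.0007053 / 0.01974 L = 0.0357 M.

0.0357 M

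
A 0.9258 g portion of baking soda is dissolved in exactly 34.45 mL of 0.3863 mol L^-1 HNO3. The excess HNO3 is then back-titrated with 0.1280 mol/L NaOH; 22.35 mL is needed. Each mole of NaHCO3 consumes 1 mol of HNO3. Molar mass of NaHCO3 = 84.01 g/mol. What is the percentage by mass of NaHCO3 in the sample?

94.8%

Total n(HNO3) added = 0.3863 x 0.03445 = 0.01331 mol.
n(NaOH) used = 0.1280 x 0.02235 = 0.002861 mol, which equals the excess n(HNO3).
So n(HNO3) consumed by the sample = 0.01331 - 0.002861 = 0.01045 mol.
n(NaHCO3) = 0.01045 / 1 = 0.01045 mol.
mass NaHCO3 = 0.01045 x 84.01 = 0.8777 g, so %NaHCO3 = 0.8777/0.9258 x 100 = 94.8%.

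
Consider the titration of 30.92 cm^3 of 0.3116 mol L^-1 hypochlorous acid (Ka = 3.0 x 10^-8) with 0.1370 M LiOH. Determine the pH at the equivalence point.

10.25

n(HClO) = 0.3116 x 0.03092 = 0.009635 mol; V(LiOH) at equivalence = 0.009635/0.1370 = 0.07033 L.
At equivalence all the acid is converted to ClO-; total volume = 0.03092 + 0.07033 = 0.1012 L, so [ClO-] = 0.009635/0.1012 = 0.09516 M.
Kb = Kw/Ka = 1.0e-14 / 3.0 x 10^-8 = 3.33e-7.
[OH^-] = sqrt(Kb x [ClO-]) = sqrt(3.33e-7 x 0.09516) = 0.000178 M.
pOH = 3.75, so pH = 14.00 - 3.75 = 10.25.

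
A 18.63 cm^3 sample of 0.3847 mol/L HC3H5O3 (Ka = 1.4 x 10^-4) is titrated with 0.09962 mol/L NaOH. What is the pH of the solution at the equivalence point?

n(HC3H5O3) = 0.3847 x 0.01863 = 0.007167 mol; V(NaOH) at equivalence = 0.007167/0.09962 = 0.07194 L.
At equivalence all the acid is converted to C3H5O3-; total volume = 0.01863 + 0.07194 = 0.09057 L, so [C3H5O3-] = 0.007167/0.09057 = 0.07913 M.
Kb = Kw/Ka = 1.0e-14 / 1.4 x 10^-4 = 7.14e-11.
[OH^-] = sqrt(Kb x [C3H5O3-]) = sqrt(7.14e-11 x 0.07913) = 2.38e-6 M.
pOH = 5.62, so pH = 14.00 - 5.62 = 8.38.

8.38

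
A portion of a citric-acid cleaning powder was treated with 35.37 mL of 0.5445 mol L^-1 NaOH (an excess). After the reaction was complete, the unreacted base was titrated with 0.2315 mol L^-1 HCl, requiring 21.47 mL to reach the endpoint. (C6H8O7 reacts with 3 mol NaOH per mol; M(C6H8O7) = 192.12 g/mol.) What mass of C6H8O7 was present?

Total n(NaOH) added = 0.5445 x 0.03537 = 0.01926 mol.
n(HCl) used = 0.2315 x 0.02147 = 0.004970 mol, which equals the excess n(NaOH).
So n(NaOH) consumed by the sample = 0.01926 - 0.004970 = 0.01429 mol.
n(C6H8O7) = 0.01429 / 3 = 0.004763 mol.
mass = 0.004763 mol x 192.12 g/mol = 0.915 g.

0.915 g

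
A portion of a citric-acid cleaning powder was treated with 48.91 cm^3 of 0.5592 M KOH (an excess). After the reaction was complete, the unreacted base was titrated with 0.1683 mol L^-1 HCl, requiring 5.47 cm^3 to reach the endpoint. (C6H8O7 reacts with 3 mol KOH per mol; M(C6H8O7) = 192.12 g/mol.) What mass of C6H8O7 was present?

Total n(KOH) added = 0.5592 x 0.04891 = 0.02735 mol.
n(HCl) used = 0.1683 x 0.005470 = 0.0009206 mol, which equals the excess n(KOH).
So n(KOH) consumed by the sample = 0.02735 - 0.0009206 = 0.02643 mol.
n(C6H8O7) = 0.02643 / 3 = 0.008810 mol.
mass = 0.008810 mol x 192.12 g/mol = 1.69 g.

1.69 g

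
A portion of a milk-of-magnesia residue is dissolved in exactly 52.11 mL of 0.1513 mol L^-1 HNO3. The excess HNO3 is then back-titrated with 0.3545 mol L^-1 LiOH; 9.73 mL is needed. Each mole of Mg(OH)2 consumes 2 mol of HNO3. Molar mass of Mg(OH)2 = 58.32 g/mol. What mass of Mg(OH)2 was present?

0.129 g

Total n(HNO3) added = 0.1513 x 0.05211 = 0.007884 mol.
n(LiOH) used = 0.3545 x 0.009730 = 0.003449 mol, which equals the excess n(HNO3).
So n(HNO3) consumed by the sample = 0.007884 - 0.003449 = 0.004435 mol.
n(Mg(OH)2) = 0.004435 / 2 = 0.002217 mol.
mass = 0.002217 mol x 58.32 g/mol = 0.129 g.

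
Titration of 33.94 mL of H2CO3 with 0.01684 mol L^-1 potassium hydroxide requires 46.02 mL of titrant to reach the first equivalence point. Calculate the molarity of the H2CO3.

n(KOH) = 0.01684 x 0.04602 = 0.0007750 mol.
At the first equivalence point, 1 mol OH^- react per mol H2CO3, so n(H2CO3) = 0.0007750 / 1 = 0.0007750 mol.
[H2CO3] = 0.0007750 / 0.03394 L = 0.0228 M.

0.0228 M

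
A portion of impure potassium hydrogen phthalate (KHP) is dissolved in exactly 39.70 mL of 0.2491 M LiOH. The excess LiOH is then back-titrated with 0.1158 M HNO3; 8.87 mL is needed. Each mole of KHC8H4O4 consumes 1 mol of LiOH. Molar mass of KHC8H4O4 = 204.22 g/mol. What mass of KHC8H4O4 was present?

Total n(LiOH) added = 0.2491 x 0.03970 = 0.009889 mol.
n(HNO3) used = 0.1158 x 0.008870 = 0.001027 mol, which equals the excess n(LiOH).
So n(LiOH) consumed by the sample = 0.009889 - 0.001027 = 0.008862 mol.
n(KHC8H4O4) = 0.008862 / 1 = 0.008862 mol.
mass = 0.008862 mol x 204.22 g/mol = 1.81 g.

1.81 g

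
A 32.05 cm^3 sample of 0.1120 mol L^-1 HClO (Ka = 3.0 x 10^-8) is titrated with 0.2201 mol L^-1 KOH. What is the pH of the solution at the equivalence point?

n(HClO) = 0.1120 x 0.03205 = 0.003590 mol; V(KOH) at equivalence = 0.003590/0.2201 = 0.01631 L.
At equivalence all the acid is converted to ClO-; total volume = 0.03205 + 0.01631 = 0.04836 L, so [ClO-] = 0.003590/0.04836 = 0.07423 M.
Kb = Kw/Ka = 1.0e-14 / 3.0 x 10^-8 = 3.33e-7.
[OH^-] = sqrt(Kb x [ClO-]) = sqrt(3.33e-7 x 0.07423) = 0.000157 M.
pOH = 3.80, so pH = 14.00 - 3.80 = 10.20.

10.20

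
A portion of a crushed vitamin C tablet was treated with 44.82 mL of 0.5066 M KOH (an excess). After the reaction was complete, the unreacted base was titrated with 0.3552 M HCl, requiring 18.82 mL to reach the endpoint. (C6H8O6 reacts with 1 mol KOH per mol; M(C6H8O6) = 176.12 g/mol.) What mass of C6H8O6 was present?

2.82 g

Total n(KOH) added = 0.5066 x 0.04482 = 0.02271 mol.
n(HCl) used = 0.3552 x 0.01882 = 0.006685 mol, which equals the excess n(KOH).
So n(KOH) consumed by the sample = 0.02271 - 0.006685 = 0.01602 mol.
n(C6H8O6) = 0.01602 / 1 = 0.01602 mol.
mass = 0.01602 mol x 176.12 g/mol = 2.82 g.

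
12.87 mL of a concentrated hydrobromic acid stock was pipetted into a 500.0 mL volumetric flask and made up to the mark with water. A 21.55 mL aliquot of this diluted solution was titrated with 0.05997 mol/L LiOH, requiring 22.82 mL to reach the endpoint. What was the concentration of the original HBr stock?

2.47 M

n(LiOH) = 0.05997 x 0.02282 = 0.001369 mol.
n(HBr) in the aliquot = 0.001369 mol.
[diluted HBr] = 0.001369 / 0.02155 = 0.06350 M.
Dilution factor = 500.0/12.87 = 38.85, so [stock] = 0.06350 x 38.85 = 2.47 M.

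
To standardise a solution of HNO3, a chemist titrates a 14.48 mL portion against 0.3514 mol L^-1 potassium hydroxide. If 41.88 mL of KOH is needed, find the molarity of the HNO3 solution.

1.02 M

n(KOH) delivered = 0.3514 x 0.04188 = 0.01472 mol.
For a 1:1 reaction, n(HNO3) = 0.01472 mol.
[HNO3] = 0.01472 mol / 0.01448 L = 1.02 M.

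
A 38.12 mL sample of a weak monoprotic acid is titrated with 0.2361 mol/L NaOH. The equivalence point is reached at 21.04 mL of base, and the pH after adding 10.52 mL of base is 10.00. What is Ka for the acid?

1.0 x 10^-10

10.52 mL is half of the equivalence volume, so this is the half-equivalence point where [HA] = [A^-].
At half-equivalence pH = pKa, so pKa = 10.00.
Ka = 10^(-10.00) = 1.0 x 10^-10.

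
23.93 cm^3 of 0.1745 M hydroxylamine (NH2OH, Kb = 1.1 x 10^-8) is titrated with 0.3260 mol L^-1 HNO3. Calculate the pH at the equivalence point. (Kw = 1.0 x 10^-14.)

n(NH2OH) = 0.1745 x 0.02393 = 0.004176 mol; V(HNO3) at equivalence = 0.004176/0.3260 = 0.01281 L.
At equivalence the base is fully converted to NH3OH+; total volume = 0.03674 L, so [NH3OH+] = 0.004176/0.03674 = 0.1137 M.
Ka(NH3OH+) = Kw/Kb = 1.0e-14 / 1.1 x 10^-8 = 9.09e-7.
[H^+] = sqrt(Ka x [NH3OH+]) = sqrt(9.09e-7 x 0.1137) = 0.000321 M.
pH = -log(0.000321) = 3.49.

3.49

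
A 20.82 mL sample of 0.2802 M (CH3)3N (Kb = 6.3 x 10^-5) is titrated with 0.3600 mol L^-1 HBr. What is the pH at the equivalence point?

n((CH3)3N) = 0.2802 x 0.02082 = 0.005834 mol; V(HBr) at equivalence = 0.005834/0.3600 = 0.01620 L.
At equivalence the base is fully converted to (CH3)3NH+; total volume = 0.03702 L, so [(CH3)3NH+] = 0.005834/0.03702 = 0.1576 M.
Ka((CH3)3NH+) = Kw/Kb = 1.0e-14 / 6.3 x 10^-5 = 1.59e-10.
[H^+] = sqrt(Ka x [(CH3)3NH+]) = sqrt(1.59e-10 x 0.1576) = 5.00e-6 M.
pH = -log(5.00e-6) = 5.30.

5.30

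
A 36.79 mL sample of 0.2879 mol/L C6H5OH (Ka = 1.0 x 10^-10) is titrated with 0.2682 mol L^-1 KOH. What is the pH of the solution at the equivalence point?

11.57

n(C6H5OH) = 0.2879 x 0.03679 = 0.01059 mol; V(KOH) at equivalence = 0.01059/0.2682 = 0.03949 L.
At equivalence all the acid is converted to C6H5O-; total volume = 0.03679 + 0.03949 = 0.07628 L, so [C6H5O-] = 0.01059/0.07628 = 0.1389 M.
Kb = Kw/Ka = 1.0e-14 / 1.0 x 10^-10 = 0.000100.
[OH^-] = sqrt(Kb x [C6H5O-]) = sqrt(0.000100 x 0.1389) = 0.00373 M.
pOH = 2.43, so pH = 14.00 - 2.43 = 11.57.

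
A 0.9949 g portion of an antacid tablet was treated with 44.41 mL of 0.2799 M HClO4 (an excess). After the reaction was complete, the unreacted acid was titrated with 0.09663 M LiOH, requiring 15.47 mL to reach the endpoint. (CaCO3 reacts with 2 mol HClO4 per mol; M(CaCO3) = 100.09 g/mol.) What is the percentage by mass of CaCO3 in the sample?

55.0%

Total n(HClO4) added = 0.2799 x 0.04441 = 0.01243 mol.
n(LiOH) used = 0.09663 x 0.01547 = 0.001495 mol, which equals the excess n(HClO4).
So n(HClO4) consumed by the sample = 0.01243 - 0.001495 = 0.01094 mol.
n(CaCO3) = 0.01094 / 2 = 0.005468 mol.
mass CaCO3 = 0.005468 x 100.09 = 0.5473 g, so %CaCO3 = 0.5473/0.9949 x 100 = 55.0%.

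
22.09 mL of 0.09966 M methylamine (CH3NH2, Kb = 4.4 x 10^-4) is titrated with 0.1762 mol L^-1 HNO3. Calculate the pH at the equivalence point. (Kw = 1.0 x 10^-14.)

n(CH3NH2) = 0.09966 x 0.02209 = 0.002201 mol; V(HNO3) at equivalence = 0.002201/0.1762 = 0.01249 L.
At equivalence the base is fully converted to CH3NH3+; total volume = 0.03458 L, so [CH3NH3+] = 0.002201/0.03458 = 0.06366 M.
Ka(CH3NH3+) = Kw/Kb = 1.0e-14 / 4.4 x 10^-4 = 2.27e-11.
[H^+] = sqrt(Ka x [CH3NH3+]) = sqrt(2.27e-11 x 0.06366) = 1.20e-6 M.
pH = -log(1.20e-6) = 5.92.

5.92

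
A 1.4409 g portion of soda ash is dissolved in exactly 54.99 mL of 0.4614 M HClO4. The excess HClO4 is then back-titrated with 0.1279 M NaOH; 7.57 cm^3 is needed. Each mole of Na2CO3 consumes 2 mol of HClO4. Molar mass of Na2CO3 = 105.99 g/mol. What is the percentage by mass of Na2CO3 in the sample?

89.8%

Total n(HClO4) added = 0.4614 x 0.05499 = 0.02537 mol.
n(NaOH) used = 0.1279 x 0.007570 = 0.0009682 mol, which equals the excess n(HClO4).
So n(HClO4) consumed by the sample = 0.02537 - 0.0009682 = 0.02440 mol.
n(Na2CO3) = 0.02440 / 2 = 0.01220 mol.
mass Na2CO3 = 0.01220 x 105.99 = 1.293 g, so %Na2CO3 = 1.293/1.4409 x 100 = 89.8%.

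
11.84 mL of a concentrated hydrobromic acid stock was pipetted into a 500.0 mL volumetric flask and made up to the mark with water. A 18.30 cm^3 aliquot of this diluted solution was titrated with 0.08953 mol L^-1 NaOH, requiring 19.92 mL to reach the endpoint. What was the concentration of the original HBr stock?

4.12 M

n(NaOH) = 0.08953 x 0.01992 = 0.001783 mol.
n(HBr) in the aliquot = 0.001783 mol.
[diluted HBr] = 0.001783 / 0.01830 = 0.09746 M.
Dilution factor = 500.0/11.84 = 42.23, so [stock] = 0.09746 x 42.23 = 4.12 M.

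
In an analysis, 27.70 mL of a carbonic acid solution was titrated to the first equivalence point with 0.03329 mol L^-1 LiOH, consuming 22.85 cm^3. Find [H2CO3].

n(LiOH) = 0.03329 x 0.02285 = 0.0007607 mol.
At the first equivalence point, 1 mol OH^- react per mol H2CO3, so n(H2CO3) = 0.0007607 / 1 = 0.0007607 mol.
[H2CO3] = 0.0007607 / 0.02770 L = 0.0275 M.

0.0275 M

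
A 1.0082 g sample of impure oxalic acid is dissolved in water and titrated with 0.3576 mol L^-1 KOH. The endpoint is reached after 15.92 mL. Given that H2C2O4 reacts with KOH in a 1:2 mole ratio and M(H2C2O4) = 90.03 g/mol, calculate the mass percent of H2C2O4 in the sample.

n(KOH) = 0.3576 x 0.01592 = 0.005693 mol.
n(H2C2O4) = 0.005693 / 2 = 0.002846 mol.
mass of H2C2O4 = 0.002846 x 90.03 = 0.2563 g.
% purity = 0.2563 / 1.0082 x 100 = 25.4%.

25.4%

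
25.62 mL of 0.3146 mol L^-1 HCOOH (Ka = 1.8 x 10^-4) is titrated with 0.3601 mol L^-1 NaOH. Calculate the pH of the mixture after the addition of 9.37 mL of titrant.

Initial n(HCOOH) = 0.3146 x 0.02562 = 0.008060 mol.
n(NaOH) added = 0.3601 x 0.009370 = 0.003374 mol, converting that many moles of HCOOH to HCOO-.
Remaining n(HCOOH) = 0.004686 mol; n(HCOO-) = 0.003374 mol.
By Henderson-Hasselbalch, pH = pKa + log([A^-]/[HA]) = 3.74 + log(0.003374/0.004686) = 3.74 + (-0.14) = 3.60.

3.60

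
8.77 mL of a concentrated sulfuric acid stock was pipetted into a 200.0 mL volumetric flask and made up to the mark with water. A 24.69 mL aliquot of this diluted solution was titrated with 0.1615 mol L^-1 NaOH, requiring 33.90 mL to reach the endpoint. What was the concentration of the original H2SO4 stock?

2.53 M

n(NaOH) = 0.1615 x 0.03390 = 0.005475 mol.
n(H2SO4) in the aliquot = 0.005475 x 1/2 = 0.002737 mol.
[diluted H2SO4] = 0.002737 / 0.02469 = 0.1109 M.
Dilution factor = 200.0/8.770 = 22.81, so [stock] = 0.1109 x 22.81 = 2.53 M.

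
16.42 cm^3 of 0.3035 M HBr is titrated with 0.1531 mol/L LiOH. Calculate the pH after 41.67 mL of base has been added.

n(acid) = 0.3035 x 0.01642 = 0.004983 mol; n(LiOH) added = 0.1531 x 0.04167 = 0.006380 mol.
Base is in excess by 0.006380 - 0.004983 = 0.001396 mol in a total volume of 0.05809 L.
[OH^-] = 0.001396/0.05809 = 0.02404 M, so pOH = 1.62 and pH = 14.00 - 1.62 = 12.38.

12.38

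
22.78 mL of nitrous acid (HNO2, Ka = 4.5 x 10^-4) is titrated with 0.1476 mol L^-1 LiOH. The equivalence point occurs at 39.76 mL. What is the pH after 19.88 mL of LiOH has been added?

19.88 mL is exactly half the equivalence volume (39.76/2), i.e. the half-equivalence point.
There, n(HA) = n(A^-), so pH = pKa = -log(4.5 x 10^-4) = 3.35.

3.35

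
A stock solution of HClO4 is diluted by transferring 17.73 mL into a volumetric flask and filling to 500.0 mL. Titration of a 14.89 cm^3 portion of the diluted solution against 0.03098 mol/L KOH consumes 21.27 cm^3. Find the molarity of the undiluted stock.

n(KOH) = 0.03098 x 0.02127 = 0.0006589 mol.
n(HClO4) in the aliquot = 0.0006589 mol.
[diluted HClO4] = 0.0006589 / 0.01489 = 0.04425 M.
Dilution factor = 500.0/17.73 = 28.20, so [stock] = 0.04425 x 28.20 = 1.25 M.

1.25 M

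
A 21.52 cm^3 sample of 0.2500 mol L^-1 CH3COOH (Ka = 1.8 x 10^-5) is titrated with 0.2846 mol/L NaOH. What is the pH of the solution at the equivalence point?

n(CH3COOH) = 0.2500 x 0.02152 = 0.005380 mol; V(NaOH) at equivalence = 0.005380/0.2846 = 0.01890 L.
At equivalence all the acid is converted to CH3COO-; total volume = 0.02152 + 0.01890 = 0.04042 L, so [CH3COO-] = 0.005380/0.04042 = 0.1331 M.
Kb = Kw/Ka = 1.0e-14 / 1.8 x 10^-5 = 5.56e-10.
[OH^-] = sqrt(Kb x [CH3COO-]) = sqrt(5.56e-10 x 0.1331) = 8.60e-6 M.
pOH = 5.07, so pH = 14.00 - 5.07 = 8.93.

8.93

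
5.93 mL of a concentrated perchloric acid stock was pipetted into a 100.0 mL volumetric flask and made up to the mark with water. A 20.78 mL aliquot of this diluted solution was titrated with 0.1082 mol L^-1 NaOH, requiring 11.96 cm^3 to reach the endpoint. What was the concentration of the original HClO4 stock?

n(NaOH) = 0.1082 x 0.01196 = 0.001294 mol.
n(HClO4) in the aliquot = 0.001294 mol.
[diluted HClO4] = 0.001294 / 0.02078 = 0.06227 M.
Dilution factor = 100.0/5.930 = 16.86, so [stock] = 0.06227 x 16.86 = 1.05 M.

1.05 M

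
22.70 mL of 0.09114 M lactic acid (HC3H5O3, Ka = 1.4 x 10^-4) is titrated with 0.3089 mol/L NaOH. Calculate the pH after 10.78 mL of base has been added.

12.58

n(acid) = 0.09114 x 0.02270 = 0.002069 mol; n(NaOH) added = 0.3089 x 0.01078 = 0.003330 mol.
Base is in excess by 0.003330 - 0.002069 = 0.001261 mol in a total volume of 0.03348 L.
[OH^-] = 0.001261/0.03348 = 0.03767 M, so pOH = 1.42 and pH = 14.00 - 1.42 = 12.58.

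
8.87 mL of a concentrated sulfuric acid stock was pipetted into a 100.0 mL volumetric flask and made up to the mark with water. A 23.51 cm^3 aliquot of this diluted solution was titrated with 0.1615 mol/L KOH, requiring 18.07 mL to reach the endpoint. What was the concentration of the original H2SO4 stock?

n(KOH) = 0.1615 x 0.01807 = 0.002918 mol.
n(H2SO4) in the aliquot = 0.002918 x 1/2 = 0.001459 mol.
[diluted H2SO4] = 0.001459 / 0.02351 = 0.06207 M.
Dilution factor = 100.0/8.870 = 11.27, so [stock] = 0.06207 x 11.27 = 0.700 M.

0.700 M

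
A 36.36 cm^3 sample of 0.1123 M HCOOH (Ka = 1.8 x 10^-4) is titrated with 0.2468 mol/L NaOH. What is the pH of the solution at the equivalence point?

n(HCOOH) = 0.1123 x 0.03636 = 0.004083 mol; V(NaOH) at equivalence = 0.004083/0.2468 = 0.01654 L.
At equivalence all the acid is converted to HCOO-; total volume = 0.03636 + 0.01654 = 0.05290 L, so [HCOO-] = 0.004083/0.05290 = 0.07718 M.
Kb = Kw/Ka = 1.0e-14 / 1.8 x 10^-4 = 5.56e-11.
[OH^-] = sqrt(Kb x [HCOO-]) = sqrt(5.56e-11 x 0.07718) = 2.07e-6 M.
pOH = 5.68, so pH = 14.00 - 5.68 = 8.32.

8.32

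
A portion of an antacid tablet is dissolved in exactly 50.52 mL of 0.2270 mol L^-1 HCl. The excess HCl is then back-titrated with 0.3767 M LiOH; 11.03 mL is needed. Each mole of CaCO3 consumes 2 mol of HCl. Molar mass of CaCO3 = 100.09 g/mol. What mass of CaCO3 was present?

0.366 g

Total n(HCl) added = 0.2270 x 0.05052 = 0.01147 mol.
n(LiOH) used = 0.3767 x 0.01103 = 0.004155 mol, which equals the excess n(HCl).
So n(HCl) consumed by the sample = 0.01147 - 0.004155 = 0.007313 mol.
n(CaCO3) = 0.007313 / 2 = 0.003657 mol.
mass = 0.003657 mol x 100.09 g/mol = 0.366 g.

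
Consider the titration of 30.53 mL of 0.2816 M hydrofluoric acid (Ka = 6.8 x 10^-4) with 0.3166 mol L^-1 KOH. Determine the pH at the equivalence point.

n(HF) = 0.2816 x 0.03053 = 0.008597 mol; V(KOH) at equivalence = 0.008597/0.3166 = 0.02715 L.
At equivalence all the acid is converted to F-; total volume = 0.03053 + 0.02715 = 0.05768 L, so [F-] = 0.008597/0.05768 = 0.1490 M.
Kb = Kw/Ka = 1.0e-14 / 6.8 x 10^-4 = 1.47e-11.
[OH^-] = sqrt(Kb x [F-]) = sqrt(1.47e-11 x 0.1490) = 1.48e-6 M.
pOH = 5.83, so pH = 14.00 - 5.83 = 8.17.

8.17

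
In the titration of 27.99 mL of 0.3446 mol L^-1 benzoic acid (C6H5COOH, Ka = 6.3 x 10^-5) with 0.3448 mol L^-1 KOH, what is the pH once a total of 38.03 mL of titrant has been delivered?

n(acid) = 0.3446 x 0.02799 = 0.009645 mol; n(KOH) added = 0.3448 x 0.03803 = 0.01311 mol.
Base is in excess by 0.01311 - 0.009645 = 0.003467 mol in a total volume of 0.06602 L.
[OH^-] = 0.003467/0.06602 = 0.05252 M, so pOH = 1.28 and pH = 14.00 - 1.28 = 12.72.

12.72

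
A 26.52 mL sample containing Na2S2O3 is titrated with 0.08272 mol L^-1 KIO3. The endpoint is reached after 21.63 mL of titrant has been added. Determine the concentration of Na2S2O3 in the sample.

0.405 M

n(KIO3) = 0.08272 x 0.02163 = 0.001789 mol.
From the balanced equation, 1 mol KIO3 reacts with 6 mol Na2S2O3, so n(Na2S2O3) = 0.001789 x 6/1 = 0.01074 mol.
[Na2S2O3] = 0.01074 / 0.02652 L = 0.405 M.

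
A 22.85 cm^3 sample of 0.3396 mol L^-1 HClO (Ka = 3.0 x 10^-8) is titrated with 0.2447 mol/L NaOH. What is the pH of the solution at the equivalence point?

n(HClO) = 0.3396 x 0.02285 = 0.007760 mol; V(NaOH) at equivalence = 0.007760/0.2447 = 0.03171 L.
At equivalence all the acid is converted to ClO-; total volume = 0.02285 + 0.03171 = 0.05456 L, so [ClO-] = 0.007760/0.05456 = 0.1422 M.
Kb = Kw/Ka = 1.0e-14 / 3.0 x 10^-8 = 3.33e-7.
[OH^-] = sqrt(Kb x [ClO-]) = sqrt(3.33e-7 x 0.1422) = 0.000218 M.
pOH = 3.66, so pH = 14.00 - 3.66 = 10.34.

10.34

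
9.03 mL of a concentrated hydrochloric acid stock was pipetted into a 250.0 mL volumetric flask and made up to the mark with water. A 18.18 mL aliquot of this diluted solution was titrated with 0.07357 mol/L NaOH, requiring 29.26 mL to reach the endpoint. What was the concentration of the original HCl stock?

n(NaOH) = 0.07357 x 0.02926 = 0.002153 mol.
n(HCl) in the aliquot = 0.002153 mol.
[diluted HCl] = 0.002153 / 0.01818 = 0.1184 M.
Dilution factor = 250.0/9.030 = 27.69, so [stock] = 0.1184 x 27.69 = 3.28 M.

3.28 M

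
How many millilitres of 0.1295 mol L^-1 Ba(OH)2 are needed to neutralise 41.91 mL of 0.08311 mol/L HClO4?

13.4 mL

n(HClO4) = 0.08311 mol/L x 0.04191 L = 0.003483 mol.
The neutralisation is 2 HClO4 : 1 Ba(OH)2, so n(Ba(OH)2) = 0.003483 x 1/2 = 0.001742 mol.
V(Ba(OH)2) = 0.001742 / 0.1295 = 0.01345 L = 13.4 mL.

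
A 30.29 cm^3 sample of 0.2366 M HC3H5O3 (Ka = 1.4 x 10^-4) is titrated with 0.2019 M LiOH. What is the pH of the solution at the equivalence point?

n(HC3H5O3) = 0.2366 x 0.03029 = 0.007167 mol; V(LiOH) at equivalence = 0.007167/0.2019 = 0.03550 L.
At equivalence all the acid is converted to C3H5O3-; total volume = 0.03029 + 0.03550 = 0.06579 L, so [C3H5O3-] = 0.007167/0.06579 = 0.1089 M.
Kb = Kw/Ka = 1.0e-14 / 1.4 x 10^-4 = 7.14e-11.
[OH^-] = sqrt(Kb x [C3H5O3-]) = sqrt(7.14e-11 x 0.1089) = 2.79e-6 M.
pOH = 5.55, so pH = 14.00 - 5.55 = 8.45.

8.45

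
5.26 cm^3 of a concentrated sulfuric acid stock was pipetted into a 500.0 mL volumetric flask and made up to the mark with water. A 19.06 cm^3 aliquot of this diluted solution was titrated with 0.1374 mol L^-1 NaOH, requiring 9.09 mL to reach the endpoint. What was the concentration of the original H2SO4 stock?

n(NaOH) = 0.1374 x 0.009090 = 0.001249 mol.
n(H2SO4) in the aliquot = 0.001249 x 1/2 = 0.0006245 mol.
[diluted H2SO4] = 0.0006245 / 0.01906 = 0.03276 M.
Dilution factor = 500.0/5.260 = 95.06, so [stock] = 0.03276 x 95.06 = 3.11 M.

3.11 M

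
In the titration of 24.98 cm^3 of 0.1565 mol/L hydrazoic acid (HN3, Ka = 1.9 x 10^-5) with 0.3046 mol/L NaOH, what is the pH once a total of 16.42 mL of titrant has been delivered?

n(acid) = 0.1565 x 0.02498 = 0.003909 mol; n(NaOH) added = 0.3046 x 0.01642 = 0.005002 mol.
Base is in excess by 0.005002 - 0.003909 = 0.001092 mol in a total volume of 0.04140 L.
[OH^-] = 0.001092/0.04140 = 0.02638 M, so pOH = 1.58 and pH = 14.00 - 1.58 = 12.42.

12.42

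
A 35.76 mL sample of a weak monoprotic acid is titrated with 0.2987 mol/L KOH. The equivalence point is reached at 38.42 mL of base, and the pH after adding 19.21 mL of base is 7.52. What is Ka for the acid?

19.21 mL is half of the equivalence volume, so this is the half-equivalence point where [HA] = [A^-].
At half-equivalence pH = pKa, so pKa = 7.52.
Ka = 10^(-7.52) = 3.0 x 10^-8.

3.0 x 10^-8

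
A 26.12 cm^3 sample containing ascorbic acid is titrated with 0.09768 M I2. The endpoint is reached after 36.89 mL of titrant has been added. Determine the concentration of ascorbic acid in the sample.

n(I2) = 0.09768 x 0.03689 = 0.003603 mol.
From the balanced equation, 1 mol I2 reacts with 1 mol ascorbic acid, so n(ascorbic acid) = 0.003603 x 1/1 = 0.003603 mol.
[ascorbic acid] = 0.003603 / 0.02612 L = 0.138 M.

0.138 M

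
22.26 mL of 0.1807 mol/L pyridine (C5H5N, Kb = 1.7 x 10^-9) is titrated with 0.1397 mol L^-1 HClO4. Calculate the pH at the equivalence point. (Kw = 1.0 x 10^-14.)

3.17

n(C5H5N) = 0.1807 x 0.02226 = 0.004022 mol; V(HClO4) at equivalence = 0.004022/0.1397 = 0.02879 L.
At equivalence the base is fully converted to C5H5NH+; total volume = 0.05105 L, so [C5H5NH+] = 0.004022/0.05105 = 0.07879 M.
Ka(C5H5NH+) = Kw/Kb = 1.0e-14 / 1.7 x 10^-9 = 5.88e-6.
[H^+] = sqrt(Ka x [C5H5NH+]) = sqrt(5.88e-6 x 0.07879) = 0.000681 M.
pH = -log(0.000681) = 3.17.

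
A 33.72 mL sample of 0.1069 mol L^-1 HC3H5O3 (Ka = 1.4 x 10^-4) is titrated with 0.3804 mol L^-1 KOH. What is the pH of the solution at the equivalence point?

n(HC3H5O3) = 0.1069 x 0.03372 = 0.003605 mol; V(KOH) at equivalence = 0.003605/0.3804 = 0.009476 L.
At equivalence all the acid is converted to C3H5O3-; total volume = 0.03372 + 0.009476 = 0.04320 L, so [C3H5O3-] = 0.003605/0.04320 = 0.08345 M.
Kb = Kw/Ka = 1.0e-14 / 1.4 x 10^-4 = 7.14e-11.
[OH^-] = sqrt(Kb x [C3H5O3-]) = sqrt(7.14e-11 x 0.08345) = 2.44e-6 M.
pOH = 5.61, so pH = 14.00 - 5.61 = 8.39.

8.39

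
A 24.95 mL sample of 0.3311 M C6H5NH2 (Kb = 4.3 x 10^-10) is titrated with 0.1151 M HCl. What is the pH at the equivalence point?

n(C6H5NH2) = 0.3311 x 0.02495 = 0.008261 mol; V(HCl) at equivalence = 0.008261/0.1151 = 0.07177 L.
At equivalence the base is fully converted to C6H5NH3+; total volume = 0.09672 L, so [C6H5NH3+] = 0.008261/0.09672 = 0.08541 M.
Ka(C6H5NH3+) = Kw/Kb = 1.0e-14 / 4.3 x 10^-10 = 2.33e-5.
[H^+] = sqrt(Ka x [C6H5NH3+]) = sqrt(2.33e-5 x 0.08541) = 0.00141 M.
pH = -log(0.00141) = 2.85.

2.85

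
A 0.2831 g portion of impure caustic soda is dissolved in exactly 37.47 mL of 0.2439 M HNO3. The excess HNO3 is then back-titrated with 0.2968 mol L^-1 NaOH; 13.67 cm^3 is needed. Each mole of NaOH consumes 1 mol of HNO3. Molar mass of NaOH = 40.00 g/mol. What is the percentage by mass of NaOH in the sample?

71.8%

Total n(HNO3) added = 0.2439 x 0.03747 = 0.009139 mol.
n(NaOH) used = 0.2968 x 0.01367 = 0.004057 mol, which equals the excess n(HNO3).
So n(HNO3) consumed by the sample = 0.009139 - 0.004057 = 0.005082 mol.
n(NaOH) = 0.005082 / 1 = 0.005082 mol.
mass NaOH = 0.005082 x 40.00 = 0.2033 g, so %NaOH = 0.2033/0.2831 x 100 = 71.8%.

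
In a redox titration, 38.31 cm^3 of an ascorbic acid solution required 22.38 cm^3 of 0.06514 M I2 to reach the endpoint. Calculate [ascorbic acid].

0.0381 M

n(I2) = 0.06514 x 0.02238 = 0.001458 mol.
From the balanced equation, 1 mol I2 reacts with 1 mol ascorbic acid, so n(ascorbic acid) = 0.001458 x 1/1 = 0.001458 mol.
[ascorbic acid] = 0.001458 / 0.03831 L = 0.0381 M.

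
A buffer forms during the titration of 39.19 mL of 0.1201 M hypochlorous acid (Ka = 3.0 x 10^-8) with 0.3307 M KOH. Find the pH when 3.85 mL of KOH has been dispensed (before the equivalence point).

Initial n(HClO) = 0.1201 x 0.03919 = 0.004707 mol.
n(KOH) added = 0.3307 x 0.003850 = 0.001273 mol, converting that many moles of HClO to ClO-.
Remaining n(HClO) = 0.003434 mol; n(ClO-) = 0.001273 mol.
By Henderson-Hasselbalch, pH = pKa + log([A^-]/[HA]) = 7.52 + log(0.001273/0.003434) = 7.52 + (-0.43) = 7.09.

7.09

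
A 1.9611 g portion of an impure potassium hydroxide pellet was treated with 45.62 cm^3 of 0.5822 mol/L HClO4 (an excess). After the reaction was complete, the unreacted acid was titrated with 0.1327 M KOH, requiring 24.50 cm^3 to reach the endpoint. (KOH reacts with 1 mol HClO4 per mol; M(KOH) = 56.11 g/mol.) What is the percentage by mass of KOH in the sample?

66.7%

Total n(HClO4) added = 0.5822 x 0.04562 = 0.02656 mol.
n(KOH) used = 0.1327 x 0.02450 = 0.003251 mol, which equals the excess n(HClO4).
So n(HClO4) consumed by the sample = 0.02656 - 0.003251 = 0.02331 mol.
n(KOH) = 0.02331 / 1 = 0.02331 mol.
mass KOH = 0.02331 x 56.11 = 1.308 g, so %KOH = 1.308/1.9611 x 100 = 66.7%.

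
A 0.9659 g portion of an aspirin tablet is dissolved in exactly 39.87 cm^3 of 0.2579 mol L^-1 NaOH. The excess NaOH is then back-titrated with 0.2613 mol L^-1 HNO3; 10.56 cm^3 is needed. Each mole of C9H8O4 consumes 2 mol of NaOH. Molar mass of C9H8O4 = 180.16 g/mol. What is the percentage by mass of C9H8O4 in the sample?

Total n(NaOH) added = 0.2579 x 0.03987 = 0.01028 mol.
n(HNO3) used = 0.2613 x 0.01056 = 0.002759 mol, which equals the excess n(NaOH).
So n(NaOH) consumed by the sample = 0.01028 - 0.002759 = 0.007523 mol.
n(C9H8O4) = 0.007523 / 2 = 0.003762 mol.
mass C9H8O4 = 0.003762 x 180.16 = 0.6777 g, so %C9H8O4 = 0.6777/0.9659 x 100 = 70.2%.

70.2%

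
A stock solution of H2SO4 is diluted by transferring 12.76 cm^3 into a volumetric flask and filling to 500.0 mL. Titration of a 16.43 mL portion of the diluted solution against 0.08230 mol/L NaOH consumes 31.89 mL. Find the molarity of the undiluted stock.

n(NaOH) = 0.08230 x 0.03189 = 0.002625 mol.
n(H2SO4) in the aliquot = 0.002625 x 1/2 = 0.001312 mol.
[diluted H2SO4] = 0.001312 / 0.01643 = 0.07987 M.
Dilution factor = 500.0/12.76 = 39.18, so [stock] = 0.07987 x 39.18 = 3.13 M.

3.13 M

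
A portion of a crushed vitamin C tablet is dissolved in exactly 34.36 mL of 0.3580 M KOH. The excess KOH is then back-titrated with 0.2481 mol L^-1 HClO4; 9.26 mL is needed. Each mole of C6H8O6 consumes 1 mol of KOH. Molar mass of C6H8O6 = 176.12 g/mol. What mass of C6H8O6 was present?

Total n(KOH) added = 0.3580 x 0.03436 = 0.01230 mol.
n(HClO4) used = 0.2481 x 0.009260 = 0.002297 mol, which equals the excess n(KOH).
So n(KOH) consumed by the sample = 0.01230 - 0.002297 = 0.01000 mol.
n(C6H8O6) = 0.01000 / 1 = 0.01000 mol.
mass = 0.01000 mol x 176.12 g/mol = 1.76 g.

1.76 g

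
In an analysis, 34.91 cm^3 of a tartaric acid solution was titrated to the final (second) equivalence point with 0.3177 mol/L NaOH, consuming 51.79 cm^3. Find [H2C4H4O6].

n(NaOH) = 0.3177 x 0.05179 = 0.01645 mol.
At the final (second) equivalence point, 2 mol OH^- react per mol H2C4H4O6, so n(H2C4H4O6) = 0.01645 / 2 = 0.008227 mol.
[H2C4H4O6] = 0.008227 / 0.03491 L = 0.236 M.

0.236 M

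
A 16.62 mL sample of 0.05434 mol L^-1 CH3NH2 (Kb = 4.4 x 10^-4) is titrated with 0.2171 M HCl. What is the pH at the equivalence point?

n(CH3NH2) = 0.05434 x 0.01662 = 0.0009031 mol; V(HCl) at equivalence = 0.0009031/0.2171 = 0.004160 L.
At equivalence the base is fully converted to CH3NH3+; total volume = 0.02078 L, so [CH3NH3+] = 0.0009031/0.02078 = 0.04346 M.
Ka(CH3NH3+) = Kw/Kb = 1.0e-14 / 4.4 x 10^-4 = 2.27e-11.
[H^+] = sqrt(Ka x [CH3NH3+]) = sqrt(2.27e-11 x 0.04346) = 9.94e-7 M.
pH = -log(9.94e-7) = 6.00.

6.00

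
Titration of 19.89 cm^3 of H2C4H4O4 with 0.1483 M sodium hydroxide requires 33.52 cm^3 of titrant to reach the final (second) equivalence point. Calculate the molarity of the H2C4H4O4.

n(NaOH) = 0.1483 x 0.03352 = 0.004971 mol.
At the final (second) equivalence point, 2 mol OH^- react per mol H2C4H4O4, so n(H2C4H4O4) = 0.004971 / 2 = 0.002486 mol.
[H2C4H4O4] = 0.002486 / 0.01989 L = 0.125 M.

0.125 M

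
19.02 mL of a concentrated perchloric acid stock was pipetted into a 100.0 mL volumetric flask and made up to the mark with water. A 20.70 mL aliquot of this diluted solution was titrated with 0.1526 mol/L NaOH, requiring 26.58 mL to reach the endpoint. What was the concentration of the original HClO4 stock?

n(NaOH) = 0.1526 x 0.02658 = 0.004056 mol.
n(HClO4) in the aliquot = 0.004056 mol.
[diluted HClO4] = 0.004056 / 0.02070 = 0.1959 M.
Dilution factor = 100.0/19.02 = 5.258, so [stock] = 0.1959 x 5.258 = 1.03 M.

1.03 M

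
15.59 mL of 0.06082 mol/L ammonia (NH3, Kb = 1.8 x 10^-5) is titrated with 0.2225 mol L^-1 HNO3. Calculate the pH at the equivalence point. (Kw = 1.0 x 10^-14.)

5.29

n(NH3) = 0.06082 x 0.01559 = 0.0009482 mol; V(HNO3) at equivalence = 0.0009482/0.2225 = 0.004262 L.
At equivalence the base is fully converted to NH4+; total volume = 0.01985 L, so [NH4+] = 0.0009482/0.01985 = 0.04776 M.
Ka(NH4+) = Kw/Kb = 1.0e-14 / 1.8 x 10^-5 = 5.56e-10.
[H^+] = sqrt(Ka x [NH4+]) = sqrt(5.56e-10 x 0.04776) = 5.15e-6 M.
pH = -log(5.15e-6) = 5.29.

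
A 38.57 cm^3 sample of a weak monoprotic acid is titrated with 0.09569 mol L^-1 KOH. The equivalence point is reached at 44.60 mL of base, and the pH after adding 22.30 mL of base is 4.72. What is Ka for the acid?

1.9 x 10^-5

22.30 mL is half of the equivalence volume, so this is the half-equivalence point where [HA] = [A^-].
At half-equivalence pH = pKa, so pKa = 4.72.
Ka = 10^(-4.72) = 1.9 x 10^-5.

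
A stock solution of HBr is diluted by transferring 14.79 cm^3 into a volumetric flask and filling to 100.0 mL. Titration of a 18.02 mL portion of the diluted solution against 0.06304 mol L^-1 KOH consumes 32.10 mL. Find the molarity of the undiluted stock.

n(KOH) = 0.06304 x 0.03210 = 0.002024 mol.
n(HBr) in the aliquot = 0.002024 mol.
[diluted HBr] = 0.002024 / 0.01802 = 0.1123 M.
Dilution factor = 100.0/14.79 = 6.761, so [stock] = 0.1123 x 6.761 = 0.759 M.

0.759 M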